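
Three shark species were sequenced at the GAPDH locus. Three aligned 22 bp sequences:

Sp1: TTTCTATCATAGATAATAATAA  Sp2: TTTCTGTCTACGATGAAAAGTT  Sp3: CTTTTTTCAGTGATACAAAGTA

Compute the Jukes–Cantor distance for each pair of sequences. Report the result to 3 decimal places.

d(Sp1,Sp2) = 0.591, d(Sp1,Sp3) = 0.591, d(Sp2,Sp3) = 0.591

Sp1–Sp2: 9/22 sites differ → p ≈ 0.409091, d = −0.75 ln(1 − 0.545455) = 0.591344 ≈ 0.591.
Sp1–Sp3: 9/22 sites differ → p ≈ 0.409091, d = −0.75 ln(1 − 0.545455) = 0.591344 ≈ 0.591.
Sp2–Sp3: 9/22 sites differ → p ≈ 0.409091, d = −0.75 ln(1 − 0.545455) = 0.591344 ≈ 0.591.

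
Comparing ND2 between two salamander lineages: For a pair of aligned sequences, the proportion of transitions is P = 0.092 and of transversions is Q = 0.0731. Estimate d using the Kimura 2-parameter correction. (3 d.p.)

0.188

Under the Kimura two-parameter model, d = −½ ln(1 − 2P − Q) − ¼ ln(1 − 2Q).
1 − 2P − Q = 0.7429, giving −½ ln(0.7429) = 0.148597.
1 − 2Q = 0.8538, giving −¼ ln(0.8538) = 0.039515.
d = 0.148597 + 0.039515 = 0.188112.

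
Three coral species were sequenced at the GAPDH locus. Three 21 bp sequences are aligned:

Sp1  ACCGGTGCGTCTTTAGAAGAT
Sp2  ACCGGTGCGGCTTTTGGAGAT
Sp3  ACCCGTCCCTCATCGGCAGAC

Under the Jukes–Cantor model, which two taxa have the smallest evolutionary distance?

Sp1–Sp2: 3/21 differ, p = 0.143, d = 0.158.
Sp1–Sp3: 8/21 differ, p = 0.381, d = 0.532.
Sp2–Sp3: 9/21 differ, p = 0.429, d = 0.635.
The smallest distance is between Sp1 and Sp2.

Sp1 and Sp2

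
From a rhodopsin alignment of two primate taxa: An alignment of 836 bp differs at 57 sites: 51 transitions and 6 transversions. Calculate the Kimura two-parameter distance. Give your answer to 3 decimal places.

0.073

P = 51/836 ≈ 0.061005 and Q = 6/836 ≈ 0.007177.
Under the Kimura two-parameter model, d = −½ ln(1 − 2P − Q) − ¼ ln(1 − 2Q).
1 − 2P − Q = 0.870813, giving −½ ln(0.870813) = 0.069164.
1 − 2Q = 0.985646, giving −¼ ln(0.985646) = 0.003615.
d = 0.069164 + 0.003615 = 0.072779.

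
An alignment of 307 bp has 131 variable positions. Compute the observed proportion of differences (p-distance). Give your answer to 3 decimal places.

p = 131/307 = 0.426710… ≈ 0.427 (to 3 d.p.).

0.427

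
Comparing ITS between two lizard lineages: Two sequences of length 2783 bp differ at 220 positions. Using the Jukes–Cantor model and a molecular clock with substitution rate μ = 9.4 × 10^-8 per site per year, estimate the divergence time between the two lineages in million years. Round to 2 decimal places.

p = 220/2783 ≈ 0.079051.
d = −(3/4) ln(1 − 4p/3) = −0.75 ln(1 − 0.105401) = −0.75 ln(0.894599)
  = −0.75 × (-0.111380) = 0.083535 substitutions/site.
Under a molecular clock d = 2μt, so t = d/(2μ) = 0.083535 / (2 × 9.4 × 10^-8) = 0.44 million years.

0.44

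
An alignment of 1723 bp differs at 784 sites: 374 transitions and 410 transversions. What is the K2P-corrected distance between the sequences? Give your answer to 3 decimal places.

0.719

P = 374/1723 ≈ 0.217063 and Q = 410/1723 ≈ 0.237957.
Under the Kimura two-parameter model, d = −½ ln(1 − 2P − Q) − ¼ ln(1 − 2Q).
1 − 2P − Q = 0.327917, giving −½ ln(0.327917) = 0.557497.
1 − 2Q = 0.524086, giving −¼ ln(0.524086) = 0.161525.
d = 0.557497 + 0.161525 = 0.719022.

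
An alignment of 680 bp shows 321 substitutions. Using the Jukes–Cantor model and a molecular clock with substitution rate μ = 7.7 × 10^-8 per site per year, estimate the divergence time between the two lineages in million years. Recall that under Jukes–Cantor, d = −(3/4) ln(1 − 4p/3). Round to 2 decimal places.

p = 321/680 ≈ 0.472059.
d = −(3/4) ln(1 − 4p/3) = −0.75 ln(1 − 0.629412) = −0.75 ln(0.370588)
  = −0.75 × (-0.992664) = 0.744498 substitutions/site.
Under a molecular clock d = 2μt, so t = d/(2μ) = 0.744498 / (2 × 7.7 × 10^-8) = 4.83 million years.

4.83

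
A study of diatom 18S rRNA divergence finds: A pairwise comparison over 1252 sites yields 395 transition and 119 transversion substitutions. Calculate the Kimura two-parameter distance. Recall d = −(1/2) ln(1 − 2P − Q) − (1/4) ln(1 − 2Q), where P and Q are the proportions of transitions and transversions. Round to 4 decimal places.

P = 395/1252 ≈ 0.315495 and Q = 119/1252 ≈ 0.095048.
Under the Kimura two-parameter model, d = −½ ln(1 − 2P − Q) − ¼ ln(1 − 2Q).
1 − 2P − Q = 0.273962, giving −½ ln(0.273962) = 0.647383.
1 − 2Q = 0.809904, giving −¼ ln(0.809904) = 0.052710.
d = 0.647383 + 0.052710 = 0.700093.

0.7001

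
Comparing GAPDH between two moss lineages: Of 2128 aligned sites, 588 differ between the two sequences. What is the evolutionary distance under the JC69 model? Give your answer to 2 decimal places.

p = 588/2128 ≈ 0.276316.
d = −(3/4) ln(1 − 4p/3) = −0.75 ln(1 − 0.368421) = −0.75 ln(0.631579)
  = −0.75 × (-0.459532) = 0.344649 substitutions/site.

0.34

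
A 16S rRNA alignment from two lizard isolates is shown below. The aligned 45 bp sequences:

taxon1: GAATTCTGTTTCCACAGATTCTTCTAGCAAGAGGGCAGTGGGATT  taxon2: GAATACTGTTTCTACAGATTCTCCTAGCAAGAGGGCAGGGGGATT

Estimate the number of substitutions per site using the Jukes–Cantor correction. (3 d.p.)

0.095

The sequences differ at 4 of 45 sites (5, 13, 23, 39), so p = 4/45 ≈ 0.088889.
d = −(3/4) ln(1 − 4p/3) = −0.75 ln(1 − 0.118519) = −0.75 ln(0.881481)
  = −0.75 × (-0.126152) = 0.094614 substitutions/site.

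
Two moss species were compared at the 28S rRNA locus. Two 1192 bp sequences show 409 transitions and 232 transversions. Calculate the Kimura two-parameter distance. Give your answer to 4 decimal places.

1.1871

P = 409/1192 ≈ 0.343121 and Q = 232/1192 ≈ 0.194631.
Under the Kimura two-parameter model, d = −½ ln(1 − 2P − Q) − ¼ ln(1 − 2Q).
1 − 2P − Q = 0.119127, giving −½ ln(0.119127) = 1.063783.
1 − 2Q = 0.610738, giving −¼ ln(0.610738) = 0.123272.
d = 1.063783 + 0.123272 = 1.187055.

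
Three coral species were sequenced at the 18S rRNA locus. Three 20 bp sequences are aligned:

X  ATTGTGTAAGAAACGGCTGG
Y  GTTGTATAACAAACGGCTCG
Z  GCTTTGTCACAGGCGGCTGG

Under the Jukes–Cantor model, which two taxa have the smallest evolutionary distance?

X–Y: 4/20 differ, p = 0.200, d = 0.233.
X–Z: 7/20 differ, p = 0.350, d = 0.471.
Y–Z: 7/20 differ, p = 0.350, d = 0.471.
The smallest distance is between X and Y.

X and Y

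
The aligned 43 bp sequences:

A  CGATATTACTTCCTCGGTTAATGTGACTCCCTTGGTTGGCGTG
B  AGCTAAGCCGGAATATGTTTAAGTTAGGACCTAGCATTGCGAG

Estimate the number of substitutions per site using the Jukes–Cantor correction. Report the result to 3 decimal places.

The sequences differ at 22 of 43 sites, so p = 22/43 ≈ 0.511628.
d = −(3/4) ln(1 − 4p/3) = −0.75 ln(1 − 0.682171) = −0.75 ln(0.317829)
  = −0.75 × (-1.146242) = 0.859682 substitutions/site.

0.860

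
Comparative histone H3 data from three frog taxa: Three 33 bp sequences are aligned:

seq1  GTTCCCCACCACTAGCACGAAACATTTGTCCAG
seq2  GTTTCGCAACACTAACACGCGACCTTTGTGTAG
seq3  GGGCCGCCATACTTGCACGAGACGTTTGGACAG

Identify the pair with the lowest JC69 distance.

seq1–seq2: 9/33 differ, p = 0.273, d = 0.339.
seq1–seq3: 11/33 differ, p = 0.333, d = 0.441.
seq2–seq3: 12/33 differ, p = 0.364, d = 0.497.
The smallest distance is between seq1 and seq2.

seq1 and seq2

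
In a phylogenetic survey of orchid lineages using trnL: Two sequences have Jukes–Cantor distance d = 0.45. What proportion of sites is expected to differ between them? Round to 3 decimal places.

p = (3/4)(1 − e^(−4d/3)) = 0.75 × (1 − e^(-0.6)) = 0.75 × (1 − 0.548812) = 0.338391.

0.338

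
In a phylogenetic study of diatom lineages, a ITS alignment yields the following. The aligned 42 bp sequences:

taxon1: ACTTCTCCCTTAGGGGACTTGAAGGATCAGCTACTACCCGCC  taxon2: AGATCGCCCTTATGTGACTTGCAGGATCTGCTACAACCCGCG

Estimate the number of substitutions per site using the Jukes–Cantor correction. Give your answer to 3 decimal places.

The sequences differ at 9 of 42 sites (2, 3, 6, 13, 15, 22, 29, 35, 42), so p = 9/42 ≈ 0.214286.
d = −(3/4) ln(1 − 4p/3) = −0.75 ln(1 − 0.285715) = −0.75 ln(0.714285)
  = −0.75 × (-0.336473) = 0.252355 substitutions/site.

0.252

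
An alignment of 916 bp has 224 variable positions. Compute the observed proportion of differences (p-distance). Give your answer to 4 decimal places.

0.2445

p = 224/916 = 0.244541… ≈ 0.2445 (to 4 d.p.).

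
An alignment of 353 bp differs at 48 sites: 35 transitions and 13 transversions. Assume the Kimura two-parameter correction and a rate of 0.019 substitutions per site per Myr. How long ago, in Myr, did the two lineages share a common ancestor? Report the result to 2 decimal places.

P = 35/353 ≈ 0.09915 and Q = 13/353 ≈ 0.036827.
Under the Kimura two-parameter model, d = −½ ln(1 − 2P − Q) − ¼ ln(1 − 2Q).
1 − 2P − Q = 0.764873, giving −½ ln(0.764873) = 0.134023.
1 − 2Q = 0.926346, giving −¼ ln(0.926346) = 0.019127.
d = 0.134023 + 0.019127 = 0.153150.
Under a molecular clock d = 2μt, so t = d/(2μ) = 0.153150 / (2 × 0.019) = 4.03 Myr.

4.03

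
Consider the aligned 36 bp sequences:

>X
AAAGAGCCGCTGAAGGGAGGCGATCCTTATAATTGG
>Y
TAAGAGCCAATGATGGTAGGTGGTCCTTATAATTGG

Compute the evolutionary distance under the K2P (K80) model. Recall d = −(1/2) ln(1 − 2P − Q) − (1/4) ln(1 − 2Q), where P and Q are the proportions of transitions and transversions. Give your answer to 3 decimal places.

Of 36 sites, 3 differences are transitions and 4 are transversions, so P = 3/36 ≈ 0.083333 and Q = 4/36 ≈ 0.111111.
Under the Kimura two-parameter model, d = −½ ln(1 − 2P − Q) − ¼ ln(1 − 2Q).
1 − 2P − Q = 0.722223, giving −½ ln(0.722223) = 0.162711.
1 − 2Q = 0.777778, giving −¼ ln(0.777778) = 0.062829.
d = 0.162711 + 0.062829 = 0.225540.

0.226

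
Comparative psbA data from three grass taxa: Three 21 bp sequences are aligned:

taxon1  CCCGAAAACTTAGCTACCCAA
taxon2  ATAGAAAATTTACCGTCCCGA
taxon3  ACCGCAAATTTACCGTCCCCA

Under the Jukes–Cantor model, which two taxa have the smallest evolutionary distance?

taxon2 and taxon3

taxon1–taxon2: 8/21 differ, p = 0.381, d = 0.532.
taxon1–taxon3: 7/21 differ, p = 0.333, d = 0.441.
taxon2–taxon3: 4/21 differ, p = 0.190, d = 0.220.
The smallest distance is between taxon2 and taxon3.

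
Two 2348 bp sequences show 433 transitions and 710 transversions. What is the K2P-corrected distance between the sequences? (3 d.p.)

0.788

P = 433/2348 ≈ 0.184412 and Q = 710/2348 ≈ 0.302385.
Under the Kimura two-parameter model, d = −½ ln(1 − 2P − Q) − ¼ ln(1 − 2Q).
1 − 2P − Q = 0.328791, giving −½ ln(0.328791) = 0.556166.
1 − 2Q = 0.39523, giving −¼ ln(0.39523) = 0.232072.
d = 0.556166 + 0.232072 = 0.788238.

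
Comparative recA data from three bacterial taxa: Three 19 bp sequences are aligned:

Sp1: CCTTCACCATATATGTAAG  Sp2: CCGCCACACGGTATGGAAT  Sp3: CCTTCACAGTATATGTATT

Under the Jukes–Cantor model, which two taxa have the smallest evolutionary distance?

Sp1–Sp2: 8/19 differ, p = 0.421, d = 0.618.
Sp1–Sp3: 4/19 differ, p = 0.211, d = 0.247.
Sp2–Sp3: 7/19 differ, p = 0.368, d = 0.507.
The smallest distance is between Sp1 and Sp3.

Sp1 and Sp3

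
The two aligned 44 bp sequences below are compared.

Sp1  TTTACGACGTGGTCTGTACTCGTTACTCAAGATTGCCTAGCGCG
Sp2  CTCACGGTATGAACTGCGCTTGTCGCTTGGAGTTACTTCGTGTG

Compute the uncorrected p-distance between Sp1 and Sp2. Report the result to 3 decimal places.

0.500

The sequences differ at 22 of 44 positions.
p = 22/44 = 0.500.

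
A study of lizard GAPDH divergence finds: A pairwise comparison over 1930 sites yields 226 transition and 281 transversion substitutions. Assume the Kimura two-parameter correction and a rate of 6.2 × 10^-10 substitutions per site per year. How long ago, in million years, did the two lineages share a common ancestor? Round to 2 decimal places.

P = 226/1930 ≈ 0.117098 and Q = 281/1930 ≈ 0.145596.
Under the Kimura two-parameter model, d = −½ ln(1 − 2P − Q) − ¼ ln(1 − 2Q).
1 − 2P − Q = 0.620208, giving −½ ln(0.620208) = 0.238850.
1 − 2Q = 0.708808, giving −¼ ln(0.708808) = 0.086043.
d = 0.238850 + 0.086043 = 0.324893.
Under a molecular clock d = 2μt, so t = d/(2μ) = 0.324893 / (2 × 6.2 × 10^-10) = 262.01 million years.

262.01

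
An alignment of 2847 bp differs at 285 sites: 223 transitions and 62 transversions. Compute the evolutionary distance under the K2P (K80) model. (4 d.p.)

0.1094

P = 223/2847 ≈ 0.078328 and Q = 62/2847 ≈ 0.021777.
Under the Kimura two-parameter model, d = −½ ln(1 − 2P − Q) − ¼ ln(1 − 2Q).
1 − 2P − Q = 0.821567, giving −½ ln(0.821567) = 0.098271.
1 − 2Q = 0.956446, giving −¼ ln(0.956446) = 0.011133.
d = 0.098271 + 0.011133 = 0.109404.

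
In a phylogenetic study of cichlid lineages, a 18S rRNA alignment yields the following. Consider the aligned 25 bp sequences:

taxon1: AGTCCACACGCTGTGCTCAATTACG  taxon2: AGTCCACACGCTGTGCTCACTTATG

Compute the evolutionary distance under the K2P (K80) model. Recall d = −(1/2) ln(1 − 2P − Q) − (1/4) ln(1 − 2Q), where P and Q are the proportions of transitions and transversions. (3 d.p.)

0.085

Of 25 sites, 1 differences are transitions and 1 are transversions, so P = 1/25 = 0.04 and Q = 1/25 = 0.04.
Under the Kimura two-parameter model, d = −½ ln(1 − 2P − Q) − ¼ ln(1 − 2Q).
1 − 2P − Q = 0.88, giving −½ ln(0.88) = 0.063917.
1 − 2Q = 0.92, giving −¼ ln(0.92) = 0.020845.
d = 0.063917 + 0.020845 = 0.084762.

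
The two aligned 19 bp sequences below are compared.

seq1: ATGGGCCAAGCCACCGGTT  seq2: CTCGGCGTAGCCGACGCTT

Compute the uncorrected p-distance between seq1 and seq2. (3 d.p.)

0.368

The sequences differ at 7 of 19 positions (sites 1, 3, 7, 8, 13, 14, 17).
p = 7/19 = 0.368421… ≈ 0.368 (to 3 d.p.).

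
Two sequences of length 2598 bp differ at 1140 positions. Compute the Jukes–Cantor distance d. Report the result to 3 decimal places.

p = 1140/2598 ≈ 0.438799.
d = −(3/4) ln(1 − 4p/3) = −0.75 ln(1 − 0.585065) = −0.75 ln(0.414935)
  = −0.75 × (-0.879633) = 0.659725 substitutions/site.

0.660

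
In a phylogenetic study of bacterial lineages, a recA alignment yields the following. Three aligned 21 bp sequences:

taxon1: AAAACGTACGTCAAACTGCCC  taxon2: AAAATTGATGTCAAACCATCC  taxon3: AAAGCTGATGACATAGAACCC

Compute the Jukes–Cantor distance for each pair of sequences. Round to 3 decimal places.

taxon1–taxon2: 7/21 sites differ → p ≈ 0.333333, d = −0.75 ln(1 − 0.444444) = 0.440839 ≈ 0.441.
taxon1–taxon3: 9/21 sites differ → p ≈ 0.428571, d = −0.75 ln(1 − 0.571428) = 0.635472 ≈ 0.635.
taxon2–taxon3: 7/21 sites differ → p ≈ 0.333333, d = −0.75 ln(1 − 0.444444) = 0.440839 ≈ 0.441.

d(taxon1,taxon2) = 0.441, d(taxon1,taxon3) = 0.635, d(taxon2,taxon3) = 0.441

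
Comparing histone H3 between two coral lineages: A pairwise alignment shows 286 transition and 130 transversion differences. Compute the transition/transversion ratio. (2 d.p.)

2.20

R = 286/130 = 2.20.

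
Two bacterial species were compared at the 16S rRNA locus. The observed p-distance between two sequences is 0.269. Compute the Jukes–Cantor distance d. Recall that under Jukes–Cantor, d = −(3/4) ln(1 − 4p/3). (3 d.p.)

d = −(3/4) ln(1 − 4p/3) = −0.75 ln(1 − 0.358667) = −0.75 ln(0.641333)
  = −0.75 × (-0.444206) = 0.333155 substitutions/site.

0.333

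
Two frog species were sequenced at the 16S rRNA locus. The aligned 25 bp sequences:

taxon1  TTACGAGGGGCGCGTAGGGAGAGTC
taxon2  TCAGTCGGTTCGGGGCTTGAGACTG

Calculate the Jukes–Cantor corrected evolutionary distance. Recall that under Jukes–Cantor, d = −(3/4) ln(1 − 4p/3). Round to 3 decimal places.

0.886

The sequences differ at 13 of 25 sites, so p = 13/25 = 0.52.
d = −(3/4) ln(1 − 4p/3) = −0.75 ln(1 − 0.693333) = −0.75 ln(0.306667)
  = −0.75 × (-1.181993) = 0.886495 substitutions/site.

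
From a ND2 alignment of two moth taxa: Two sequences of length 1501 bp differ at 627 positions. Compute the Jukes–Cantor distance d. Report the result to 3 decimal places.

0.611

p = 627/1501 ≈ 0.417722.
d = −(3/4) ln(1 − 4p/3) = −0.75 ln(1 − 0.556963) = −0.75 ln(0.443037)
  = −0.75 × (-0.814102) = 0.610577 substitutions/site.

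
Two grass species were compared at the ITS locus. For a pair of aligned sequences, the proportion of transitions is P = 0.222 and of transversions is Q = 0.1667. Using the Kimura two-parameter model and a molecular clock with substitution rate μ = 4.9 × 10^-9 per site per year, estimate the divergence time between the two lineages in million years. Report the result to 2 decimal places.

58.48

Under the Kimura two-parameter model, d = −½ ln(1 − 2P − Q) − ¼ ln(1 − 2Q).
1 − 2P − Q = 0.3893, giving −½ ln(0.3893) = 0.471703.
1 − 2Q = 0.6666, giving −¼ ln(0.6666) = 0.101391.
d = 0.471703 + 0.101391 = 0.573094.
Under a molecular clock d = 2μt, so t = d/(2μ) = 0.573094 / (2 × 4.9 × 10^-9) = 58.48 million years.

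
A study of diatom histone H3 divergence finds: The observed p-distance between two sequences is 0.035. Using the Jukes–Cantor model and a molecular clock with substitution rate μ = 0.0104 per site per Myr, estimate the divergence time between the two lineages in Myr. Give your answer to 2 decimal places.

d = −(3/4) ln(1 − 4p/3) = −0.75 ln(1 − 0.046667) = −0.75 ln(0.953333)
  = −0.75 × (-0.047791) = 0.035843 substitutions/site.
Under a molecular clock d = 2μt, so t = d/(2μ) = 0.035843 / (2 × 0.0104) = 1.72 Myr.

1.72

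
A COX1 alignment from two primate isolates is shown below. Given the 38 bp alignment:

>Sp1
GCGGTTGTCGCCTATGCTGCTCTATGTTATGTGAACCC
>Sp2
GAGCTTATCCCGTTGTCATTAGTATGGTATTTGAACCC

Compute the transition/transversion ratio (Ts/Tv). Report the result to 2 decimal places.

0.15

Transitions are A↔G and C↔T; transversions are all other mismatches.
Transitions: 2. Transversions: 13.
R = 2/13 = 0.153846… ≈ 0.15 (to 2 d.p.).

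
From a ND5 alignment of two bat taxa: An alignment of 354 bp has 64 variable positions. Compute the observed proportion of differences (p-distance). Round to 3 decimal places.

p = 64/354 = 0.180790… ≈ 0.181 (to 3 d.p.).

0.181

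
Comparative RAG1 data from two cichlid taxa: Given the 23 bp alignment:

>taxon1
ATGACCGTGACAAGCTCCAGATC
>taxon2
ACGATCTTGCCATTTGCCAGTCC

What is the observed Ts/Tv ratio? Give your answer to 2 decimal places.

Transitions are A↔G and C↔T; transversions are all other mismatches.
Transitions: 4. Transversions: 6.
R = 4/6 = 0.666666… ≈ 0.67 (to 2 d.p.).

0.67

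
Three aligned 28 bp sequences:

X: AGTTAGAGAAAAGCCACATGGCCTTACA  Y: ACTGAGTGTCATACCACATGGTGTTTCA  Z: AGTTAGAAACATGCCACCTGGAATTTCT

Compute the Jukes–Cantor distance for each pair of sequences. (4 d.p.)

X–Y: 10/28 sites differ → p ≈ 0.357143, d = −0.75 ln(1 − 0.476191) = 0.484971 ≈ 0.4850.
X–Z: 8/28 sites differ → p ≈ 0.285714, d = −0.75 ln(1 − 0.380952) = 0.359679 ≈ 0.3597.
Y–Z: 10/28 sites differ → p ≈ 0.357143, d = −0.75 ln(1 − 0.476191) = 0.484971 ≈ 0.4850.

d(X,Y) = 0.4850, d(X,Z) = 0.3597, d(Y,Z) = 0.4850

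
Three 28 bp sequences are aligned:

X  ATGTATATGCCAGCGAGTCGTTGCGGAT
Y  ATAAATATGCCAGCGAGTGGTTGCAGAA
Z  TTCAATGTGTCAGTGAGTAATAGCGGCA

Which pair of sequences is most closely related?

X–Y: 5/28 differ, p = 0.179, d = 0.204.
X–Z: 11/28 differ, p = 0.393, d = 0.556.
Y–Z: 10/28 differ, p = 0.357, d = 0.485.
The smallest distance is between X and Y.

X and Y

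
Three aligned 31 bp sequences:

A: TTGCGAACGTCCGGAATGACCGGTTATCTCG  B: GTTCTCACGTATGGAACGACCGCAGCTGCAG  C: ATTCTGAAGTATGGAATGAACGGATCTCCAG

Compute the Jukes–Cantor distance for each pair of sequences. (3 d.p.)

A–B: 14/31 sites differ → p ≈ 0.451613, d = −0.75 ln(1 − 0.602151) = 0.691262 ≈ 0.691.
A–C: 12/31 sites differ → p ≈ 0.387097, d = −0.75 ln(1 − 0.516129) = 0.544453 ≈ 0.544.
B–C: 8/31 sites differ → p ≈ 0.258065, d = −0.75 ln(1 − 0.344087) = 0.316295 ≈ 0.316.

d(A,B) = 0.691, d(A,C) = 0.544, d(B,C) = 0.316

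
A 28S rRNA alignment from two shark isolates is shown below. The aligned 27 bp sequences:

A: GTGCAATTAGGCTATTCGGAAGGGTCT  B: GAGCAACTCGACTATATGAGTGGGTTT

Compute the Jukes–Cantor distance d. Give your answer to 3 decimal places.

0.511

The sequences differ at 10 of 27 sites (2, 7, 9, 11, 16, 17, 19, 20, 21, 26), so p = 10/27 ≈ 0.37037.
d = −(3/4) ln(1 − 4p/3) = −0.75 ln(1 − 0.493827) = −0.75 ln(0.506173)
  = −0.75 × (-0.680877) = 0.510658 substitutions/site.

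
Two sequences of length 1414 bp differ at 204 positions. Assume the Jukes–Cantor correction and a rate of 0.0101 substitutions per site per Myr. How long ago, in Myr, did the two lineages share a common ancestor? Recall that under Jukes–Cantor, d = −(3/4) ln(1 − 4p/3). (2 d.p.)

7.93

p = 204/1414 ≈ 0.144272.
d = −(3/4) ln(1 − 4p/3) = −0.75 ln(1 − 0.192363) = −0.75 ln(0.807637)
  = −0.75 × (-0.213643) = 0.160232 substitutions/site.
Under a molecular clock d = 2μt, so t = d/(2μ) = 0.160232 / (2 × 0.0101) = 7.93 Myr.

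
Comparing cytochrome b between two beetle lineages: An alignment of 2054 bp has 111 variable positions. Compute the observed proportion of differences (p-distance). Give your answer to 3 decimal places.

0.054

p = 111/2054 = 0.054040… ≈ 0.054 (to 3 d.p.).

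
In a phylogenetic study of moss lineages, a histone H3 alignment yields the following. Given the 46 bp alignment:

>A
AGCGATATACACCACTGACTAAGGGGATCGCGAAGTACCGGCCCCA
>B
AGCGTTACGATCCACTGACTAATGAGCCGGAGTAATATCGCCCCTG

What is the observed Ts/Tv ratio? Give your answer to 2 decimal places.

Transitions are A↔G and C↔T; transversions are all other mismatches.
Transitions: 8. Transversions: 9.
R = 8/9 = 0.888888… ≈ 0.89 (to 2 d.p.).

0.89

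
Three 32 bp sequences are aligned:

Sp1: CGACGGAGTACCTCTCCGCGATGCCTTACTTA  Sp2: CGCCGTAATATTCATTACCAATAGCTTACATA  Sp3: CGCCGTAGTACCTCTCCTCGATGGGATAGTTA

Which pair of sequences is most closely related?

Sp1 and Sp3

Sp1–Sp2: 14/32 differ, p = 0.438, d = 0.657.
Sp1–Sp3: 7/32 differ, p = 0.219, d = 0.259.
Sp2–Sp3: 14/32 differ, p = 0.438, d = 0.657.
The smallest distance is between Sp1 and Sp3.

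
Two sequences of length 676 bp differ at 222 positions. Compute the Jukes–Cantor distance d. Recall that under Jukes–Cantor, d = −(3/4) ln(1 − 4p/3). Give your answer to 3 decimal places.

0.432

p = 222/676 ≈ 0.328402.
d = −(3/4) ln(1 − 4p/3) = −0.75 ln(1 − 0.437869) = −0.75 ln(0.562131)
  = −0.75 × (-0.576020) = 0.432015 substitutions/site.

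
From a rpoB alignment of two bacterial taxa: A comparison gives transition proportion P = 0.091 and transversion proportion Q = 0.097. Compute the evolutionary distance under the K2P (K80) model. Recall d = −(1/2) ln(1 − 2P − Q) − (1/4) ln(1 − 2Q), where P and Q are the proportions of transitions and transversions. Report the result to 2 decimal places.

Under the Kimura two-parameter model, d = −½ ln(1 − 2P − Q) − ¼ ln(1 − 2Q).
1 − 2P − Q = 0.721, giving −½ ln(0.721) = 0.163558.
1 − 2Q = 0.806, giving −¼ ln(0.806) = 0.053918.
d = 0.163558 + 0.053918 = 0.217476.

0.22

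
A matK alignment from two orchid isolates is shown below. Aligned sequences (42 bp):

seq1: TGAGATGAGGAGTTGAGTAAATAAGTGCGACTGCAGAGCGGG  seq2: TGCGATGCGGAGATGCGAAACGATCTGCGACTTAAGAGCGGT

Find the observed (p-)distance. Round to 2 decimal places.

0.29

The sequences differ at 12 of 42 positions.
p = 12/42 = 0.285714… ≈ 0.29 (to 2 d.p.).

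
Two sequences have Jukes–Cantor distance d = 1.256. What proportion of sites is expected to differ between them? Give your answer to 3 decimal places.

p = (3/4)(1 − e^(−4d/3)) = 0.75 × (1 − e^(-1.674667)) = 0.75 × (1 − 0.187371) = 0.609472.

0.609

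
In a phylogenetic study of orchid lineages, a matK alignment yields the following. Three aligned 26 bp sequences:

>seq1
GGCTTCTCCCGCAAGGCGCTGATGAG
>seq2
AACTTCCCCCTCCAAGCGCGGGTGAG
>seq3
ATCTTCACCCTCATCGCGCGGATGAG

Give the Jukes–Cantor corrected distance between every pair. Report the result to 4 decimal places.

d(seq1,seq2) = 0.3961, d(seq1,seq3) = 0.3335, d(seq2,seq3) = 0.2758

seq1–seq2: 8/26 sites differ → p ≈ 0.307692, d = −0.75 ln(1 − 0.410256) = 0.396050 ≈ 0.3961.
seq1–seq3: 7/26 sites differ → p ≈ 0.269231, d = −0.75 ln(1 − 0.358975) = 0.333515 ≈ 0.3335.
seq2–seq3: 6/26 sites differ → p ≈ 0.230769, d = −0.75 ln(1 − 0.307692) = 0.275793 ≈ 0.2758.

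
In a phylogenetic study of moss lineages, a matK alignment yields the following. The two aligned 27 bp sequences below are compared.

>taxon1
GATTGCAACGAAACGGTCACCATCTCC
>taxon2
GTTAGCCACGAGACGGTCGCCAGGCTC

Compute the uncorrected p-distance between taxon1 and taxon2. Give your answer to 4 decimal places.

0.3333

The sequences differ at 9 of 27 positions (sites 2, 4, 7, 12, 19, 23, 24, 25, 26).
p = 9/27 = 0.333333… ≈ 0.3333 (to 4 d.p.).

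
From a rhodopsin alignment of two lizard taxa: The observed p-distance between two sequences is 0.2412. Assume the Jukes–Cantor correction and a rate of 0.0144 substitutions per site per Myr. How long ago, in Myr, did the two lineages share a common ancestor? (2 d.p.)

10.10

d = −(3/4) ln(1 − 4p/3) = −0.75 ln(1 − 0.3216) = −0.75 ln(0.6784)
  = −0.75 × (-0.388018) = 0.291014 substitutions/site.
Under a molecular clock d = 2μt, so t = d/(2μ) = 0.291014 / (2 × 0.0144) = 10.10 Myr.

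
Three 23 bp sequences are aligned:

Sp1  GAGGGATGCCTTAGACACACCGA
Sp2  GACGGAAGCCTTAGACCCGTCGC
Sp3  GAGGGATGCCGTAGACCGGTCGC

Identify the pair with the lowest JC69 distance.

Sp1–Sp2: 6/23 differ, p = 0.261, d = 0.321.
Sp1–Sp3: 6/23 differ, p = 0.261, d = 0.321.
Sp2–Sp3: 4/23 differ, p = 0.174, d = 0.198.
The smallest distance is between Sp2 and Sp3.

Sp2 and Sp3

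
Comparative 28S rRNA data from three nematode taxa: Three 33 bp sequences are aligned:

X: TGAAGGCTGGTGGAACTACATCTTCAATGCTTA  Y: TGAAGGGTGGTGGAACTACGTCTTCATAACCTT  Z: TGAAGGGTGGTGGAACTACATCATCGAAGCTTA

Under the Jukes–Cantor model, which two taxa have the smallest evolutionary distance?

X and Z

X–Y: 7/33 differ, p = 0.212, d = 0.249.
X–Z: 4/33 differ, p = 0.121, d = 0.132.
Y–Z: 7/33 differ, p = 0.212, d = 0.249.
The smallest distance is between X and Z.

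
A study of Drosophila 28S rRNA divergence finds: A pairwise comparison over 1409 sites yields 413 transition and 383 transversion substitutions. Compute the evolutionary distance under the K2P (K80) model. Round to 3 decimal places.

P = 413/1409 ≈ 0.293116 and Q = 383/1409 ≈ 0.271824.
Under the Kimura two-parameter model, d = −½ ln(1 − 2P − Q) − ¼ ln(1 − 2Q).
1 − 2P − Q = 0.141944, giving −½ ln(0.141944) = 0.976161.
1 − 2Q = 0.456352, giving −¼ ln(0.456352) = 0.196123.
d = 0.976161 + 0.196123 = 1.172284.

1.172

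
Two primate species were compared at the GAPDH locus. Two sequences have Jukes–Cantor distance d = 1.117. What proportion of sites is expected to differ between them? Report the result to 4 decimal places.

p = (3/4)(1 − e^(−4d/3)) = 0.75 × (1 − e^(-1.489333)) = 0.75 × (1 − 0.225523) = 0.580858.

0.5809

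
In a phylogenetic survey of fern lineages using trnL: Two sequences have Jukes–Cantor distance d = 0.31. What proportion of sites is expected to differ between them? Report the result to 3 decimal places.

0.254

p = (3/4)(1 − e^(−4d/3)) = 0.75 × (1 − e^(-0.413333)) = 0.75 × (1 − 0.661442) = 0.253919.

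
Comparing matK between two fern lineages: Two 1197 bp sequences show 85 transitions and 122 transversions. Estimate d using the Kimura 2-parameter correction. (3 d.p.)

0.197

P = 85/1197 ≈ 0.071011 and Q = 122/1197 ≈ 0.101921.
Under the Kimura two-parameter model, d = −½ ln(1 − 2P − Q) − ¼ ln(1 − 2Q).
1 − 2P − Q = 0.756057, giving −½ ln(0.756057) = 0.139819.
1 − 2Q = 0.796158, giving −¼ ln(0.796158) = 0.056989.
d = 0.139819 + 0.056989 = 0.196808.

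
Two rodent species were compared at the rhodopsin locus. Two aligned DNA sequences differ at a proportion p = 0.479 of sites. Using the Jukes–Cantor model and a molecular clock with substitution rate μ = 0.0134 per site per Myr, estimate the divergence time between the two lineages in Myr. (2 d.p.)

d = −(3/4) ln(1 − 4p/3) = −0.75 ln(1 − 0.638667) = −0.75 ln(0.361333)
  = −0.75 × (-1.017955) = 0.763466 substitutions/site.
Under a molecular clock d = 2μt, so t = d/(2μ) = 0.763466 / (2 × 0.0134) = 28.49 Myr.

28.49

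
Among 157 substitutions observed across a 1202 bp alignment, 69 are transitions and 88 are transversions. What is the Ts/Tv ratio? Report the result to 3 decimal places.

R = 69/88 = 0.784090… ≈ 0.784 (to 3 d.p.).

0.784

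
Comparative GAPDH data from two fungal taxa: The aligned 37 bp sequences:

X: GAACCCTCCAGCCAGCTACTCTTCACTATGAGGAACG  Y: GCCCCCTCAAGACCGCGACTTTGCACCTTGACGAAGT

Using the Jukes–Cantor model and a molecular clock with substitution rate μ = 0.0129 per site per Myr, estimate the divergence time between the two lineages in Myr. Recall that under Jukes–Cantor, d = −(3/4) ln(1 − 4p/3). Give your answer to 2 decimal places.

18.37

The sequences differ at 13 of 37 sites, so p = 13/37 ≈ 0.351351.
d = −(3/4) ln(1 − 4p/3) = −0.75 ln(1 − 0.468468) = −0.75 ln(0.531532)
  = −0.75 × (-0.631992) = 0.473994 substitutions/site.
Under a molecular clock d = 2μt, so t = d/(2μ) = 0.473994 / (2 × 0.0129) = 18.37 Myr.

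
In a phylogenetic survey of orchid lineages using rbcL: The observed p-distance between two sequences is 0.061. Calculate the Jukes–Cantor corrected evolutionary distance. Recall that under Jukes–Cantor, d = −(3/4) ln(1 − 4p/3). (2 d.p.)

0.06

d = −(3/4) ln(1 − 4p/3) = −0.75 ln(1 − 0.081333) = −0.75 ln(0.918667)
  = −0.75 × (-0.084832) = 0.063624 substitutions/site.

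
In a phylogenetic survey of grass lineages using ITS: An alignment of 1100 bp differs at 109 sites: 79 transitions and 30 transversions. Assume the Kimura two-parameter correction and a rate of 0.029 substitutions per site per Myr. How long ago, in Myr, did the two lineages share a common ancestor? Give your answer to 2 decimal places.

P = 79/1100 ≈ 0.071818 and Q = 30/1100 ≈ 0.027273.
Under the Kimura two-parameter model, d = −½ ln(1 − 2P − Q) − ¼ ln(1 − 2Q).
1 − 2P − Q = 0.829091, giving −½ ln(0.829091) = 0.093713.
1 − 2Q = 0.945454, giving −¼ ln(0.945454) = 0.014023.
d = 0.093713 + 0.014023 = 0.107736.
Under a molecular clock d = 2μt, so t = d/(2μ) = 0.107736 / (2 × 0.029) = 1.86 Myr.

1.86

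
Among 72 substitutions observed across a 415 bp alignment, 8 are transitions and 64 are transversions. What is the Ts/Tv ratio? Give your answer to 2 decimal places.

0.13

R = 8/64 = 0.125 ≈ 0.13 (to 2 d.p.).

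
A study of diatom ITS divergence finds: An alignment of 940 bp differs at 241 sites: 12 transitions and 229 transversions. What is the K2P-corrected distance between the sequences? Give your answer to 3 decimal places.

0.324

P = 12/940 ≈ 0.012766 and Q = 229/940 ≈ 0.243617.
Under the Kimura two-parameter model, d = −½ ln(1 − 2P − Q) − ¼ ln(1 − 2Q).
1 − 2P − Q = 0.730851, giving −½ ln(0.730851) = 0.156773.
1 − 2Q = 0.512766, giving −¼ ln(0.512766) = 0.166984.
d = 0.156773 + 0.166984 = 0.323757.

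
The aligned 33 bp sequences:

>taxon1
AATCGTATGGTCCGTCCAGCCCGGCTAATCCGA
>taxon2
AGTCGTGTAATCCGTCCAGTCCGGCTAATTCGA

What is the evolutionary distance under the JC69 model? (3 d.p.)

The sequences differ at 6 of 33 sites (2, 7, 9, 10, 20, 30), so p = 6/33 ≈ 0.181818.
d = −(3/4) ln(1 − 4p/3) = −0.75 ln(1 − 0.242424) = −0.75 ln(0.757576)
  = −0.75 × (-0.277631) = 0.208223 substitutions/site.

0.208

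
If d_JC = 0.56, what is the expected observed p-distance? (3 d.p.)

p = (3/4)(1 − e^(−4d/3)) = 0.75 × (1 − e^(-0.746667)) = 0.75 × (1 − 0.473944) = 0.394542.

0.395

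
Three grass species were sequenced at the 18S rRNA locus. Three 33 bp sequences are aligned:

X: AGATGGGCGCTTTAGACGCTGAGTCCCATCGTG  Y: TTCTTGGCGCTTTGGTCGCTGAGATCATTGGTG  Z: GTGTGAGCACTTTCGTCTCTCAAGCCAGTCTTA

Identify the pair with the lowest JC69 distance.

X and Y

X–Y: 11/33 differ, p = 0.333, d = 0.441.
X–Z: 15/33 differ, p = 0.455, d = 0.699.
Y–Z: 15/33 differ, p = 0.455, d = 0.699.
The smallest distance is between X and Y.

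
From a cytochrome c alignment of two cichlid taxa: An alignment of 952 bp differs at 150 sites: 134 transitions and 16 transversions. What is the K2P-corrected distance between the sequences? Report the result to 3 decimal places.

P = 134/952 ≈ 0.140756 and Q = 16/952 ≈ 0.016807.
Under the Kimura two-parameter model, d = −½ ln(1 − 2P − Q) − ¼ ln(1 − 2Q).
1 − 2P − Q = 0.701681, giving −½ ln(0.701681) = 0.177138.
1 − 2Q = 0.966386, giving −¼ ln(0.966386) = 0.008548.
d = 0.177138 + 0.008548 = 0.185686.

0.186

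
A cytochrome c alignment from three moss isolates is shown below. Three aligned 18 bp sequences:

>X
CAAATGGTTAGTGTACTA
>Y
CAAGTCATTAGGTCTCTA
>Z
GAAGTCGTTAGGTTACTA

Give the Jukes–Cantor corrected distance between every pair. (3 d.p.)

d(X,Y) = 0.548, d(X,Z) = 0.347, d(Y,Z) = 0.264

X–Y: 7/18 sites differ → p ≈ 0.388889, d = −0.75 ln(1 − 0.518519) = 0.548166 ≈ 0.548.
X–Z: 5/18 sites differ → p ≈ 0.277778, d = −0.75 ln(1 − 0.370371) = 0.346968 ≈ 0.347.
Y–Z: 4/18 sites differ → p ≈ 0.222222, d = −0.75 ln(1 − 0.296296) = 0.263548 ≈ 0.264.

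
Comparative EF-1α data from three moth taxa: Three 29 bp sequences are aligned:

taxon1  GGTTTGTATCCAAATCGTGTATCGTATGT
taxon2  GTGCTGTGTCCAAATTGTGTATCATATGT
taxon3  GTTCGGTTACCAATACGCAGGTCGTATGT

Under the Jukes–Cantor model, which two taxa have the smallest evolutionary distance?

taxon1 and taxon2

taxon1–taxon2: 6/29 differ, p = 0.207, d = 0.242.
taxon1–taxon3: 11/29 differ, p = 0.379, d = 0.529.
taxon2–taxon3: 12/29 differ, p = 0.414, d = 0.602.
The smallest distance is between taxon1 and taxon2.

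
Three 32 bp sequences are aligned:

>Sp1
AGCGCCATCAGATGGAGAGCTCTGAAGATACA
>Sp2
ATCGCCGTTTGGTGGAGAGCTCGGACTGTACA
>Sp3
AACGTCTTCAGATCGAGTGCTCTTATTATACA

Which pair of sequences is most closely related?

Sp1–Sp2: 9/32 differ, p = 0.281, d = 0.353.
Sp1–Sp3: 8/32 differ, p = 0.250, d = 0.304.
Sp2–Sp3: 12/32 differ, p = 0.375, d = 0.520.
The smallest distance is between Sp1 and Sp3.

Sp1 and Sp3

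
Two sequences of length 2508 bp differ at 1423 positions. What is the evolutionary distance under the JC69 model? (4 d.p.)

1.0595

p = 1423/2508 ≈ 0.567384.
d = −(3/4) ln(1 − 4p/3) = −0.75 ln(1 − 0.756512) = −0.75 ln(0.243488)
  = −0.75 × (-1.412688) = 1.059516 substitutions/site.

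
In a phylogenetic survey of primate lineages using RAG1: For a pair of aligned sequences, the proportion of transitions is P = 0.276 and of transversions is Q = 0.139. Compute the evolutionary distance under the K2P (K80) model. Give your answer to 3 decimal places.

Under the Kimura two-parameter model, d = −½ ln(1 − 2P − Q) − ¼ ln(1 − 2Q).
1 − 2P − Q = 0.309, giving −½ ln(0.309) = 0.587207.
1 − 2Q = 0.722, giving −¼ ln(0.722) = 0.081433.
d = 0.587207 + 0.081433 = 0.668640.

0.669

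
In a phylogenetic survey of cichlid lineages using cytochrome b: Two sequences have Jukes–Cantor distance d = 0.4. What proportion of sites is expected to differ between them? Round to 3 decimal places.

p = (3/4)(1 − e^(−4d/3)) = 0.75 × (1 − e^(-0.533333)) = 0.75 × (1 − 0.586646) = 0.310016.

0.310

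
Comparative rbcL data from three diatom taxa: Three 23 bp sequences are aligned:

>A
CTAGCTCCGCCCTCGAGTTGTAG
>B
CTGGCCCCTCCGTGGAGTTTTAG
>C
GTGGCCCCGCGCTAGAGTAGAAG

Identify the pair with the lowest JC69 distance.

A–B: 6/23 differ, p = 0.261, d = 0.321.
A–C: 7/23 differ, p = 0.304, d = 0.390.
B–C: 8/23 differ, p = 0.348, d = 0.467.
The smallest distance is between A and B.

A and B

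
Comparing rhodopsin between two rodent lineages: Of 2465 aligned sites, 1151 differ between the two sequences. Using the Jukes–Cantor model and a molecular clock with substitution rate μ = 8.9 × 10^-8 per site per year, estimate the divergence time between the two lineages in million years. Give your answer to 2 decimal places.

p = 1151/2465 ≈ 0.466937.
d = −(3/4) ln(1 − 4p/3) = −0.75 ln(1 − 0.622583) = −0.75 ln(0.377417)
  = −0.75 × (-0.974405) = 0.730804 substitutions/site.
Under a molecular clock d = 2μt, so t = d/(2μ) = 0.730804 / (2 × 8.9 × 10^-8) = 4.11 million years.

4.11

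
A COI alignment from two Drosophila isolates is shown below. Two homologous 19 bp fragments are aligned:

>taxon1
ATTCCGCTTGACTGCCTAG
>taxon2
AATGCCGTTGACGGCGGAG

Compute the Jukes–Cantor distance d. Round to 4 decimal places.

The sequences differ at 7 of 19 sites (2, 4, 6, 7, 13, 16, 17), so p = 7/19 ≈ 0.368421.
d = −(3/4) ln(1 − 4p/3) = −0.75 ln(1 − 0.491228) = −0.75 ln(0.508772)
  = −0.75 × (-0.675755) = 0.506816 substitutions/site.

0.5068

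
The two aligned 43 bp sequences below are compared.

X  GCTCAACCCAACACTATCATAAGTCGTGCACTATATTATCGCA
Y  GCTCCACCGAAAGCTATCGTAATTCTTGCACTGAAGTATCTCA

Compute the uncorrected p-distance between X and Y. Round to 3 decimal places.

0.256

The sequences differ at 11 of 43 positions.
p = 11/43 = 0.255813… ≈ 0.256 (to 3 d.p.).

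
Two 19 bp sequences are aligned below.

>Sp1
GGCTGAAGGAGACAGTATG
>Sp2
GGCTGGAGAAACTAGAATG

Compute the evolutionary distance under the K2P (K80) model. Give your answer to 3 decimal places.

Of 19 sites, 4 differences are transitions and 2 are transversions, so P = 4/19 ≈ 0.210526 and Q = 2/19 ≈ 0.105263.
Under the Kimura two-parameter model, d = −½ ln(1 − 2P − Q) − ¼ ln(1 − 2Q).
1 − 2P − Q = 0.473685, giving −½ ln(0.473685) = 0.373606.
1 − 2Q = 0.789474, giving −¼ ln(0.789474) = 0.059097.
d = 0.373606 + 0.059097 = 0.432703.

0.433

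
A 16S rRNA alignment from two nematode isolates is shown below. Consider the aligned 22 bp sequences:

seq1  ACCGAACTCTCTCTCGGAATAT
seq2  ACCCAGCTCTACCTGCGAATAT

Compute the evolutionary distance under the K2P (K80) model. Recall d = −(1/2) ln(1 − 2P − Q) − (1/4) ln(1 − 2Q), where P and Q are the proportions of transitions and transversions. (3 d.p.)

Of 22 sites, 2 differences are transitions and 4 are transversions, so P = 2/22 ≈ 0.090909 and Q = 4/22 ≈ 0.181818.
Under the Kimura two-parameter model, d = −½ ln(1 − 2P − Q) − ¼ ln(1 − 2Q).
1 − 2P − Q = 0.636364, giving −½ ln(0.636364) = 0.225992.
1 − 2Q = 0.636364, giving −¼ ln(0.636364) = 0.112996.
d = 0.225992 + 0.112996 = 0.338988.

0.339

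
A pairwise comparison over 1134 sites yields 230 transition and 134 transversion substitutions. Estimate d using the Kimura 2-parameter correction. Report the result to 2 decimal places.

0.44

P = 230/1134 ≈ 0.202822 and Q = 134/1134 ≈ 0.118166.
Under the Kimura two-parameter model, d = −½ ln(1 − 2P − Q) − ¼ ln(1 − 2Q).
1 − 2P − Q = 0.47619, giving −½ ln(0.47619) = 0.370969.
1 − 2Q = 0.763668, giving −¼ ln(0.763668) = 0.067406.
d = 0.370969 + 0.067406 = 0.438375.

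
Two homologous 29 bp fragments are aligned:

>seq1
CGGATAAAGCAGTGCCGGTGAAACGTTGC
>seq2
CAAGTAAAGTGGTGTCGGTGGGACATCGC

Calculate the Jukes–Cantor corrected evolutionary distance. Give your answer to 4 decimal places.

The sequences differ at 10 of 29 sites (2, 3, 4, 10, 11, 15, 21, 22, 25, 27), so p = 10/29 ≈ 0.344828.
d = −(3/4) ln(1 − 4p/3) = −0.75 ln(1 − 0.459771) = −0.75 ln(0.540229)
  = −0.75 × (-0.615762) = 0.461822 substitutions/site.

0.4618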